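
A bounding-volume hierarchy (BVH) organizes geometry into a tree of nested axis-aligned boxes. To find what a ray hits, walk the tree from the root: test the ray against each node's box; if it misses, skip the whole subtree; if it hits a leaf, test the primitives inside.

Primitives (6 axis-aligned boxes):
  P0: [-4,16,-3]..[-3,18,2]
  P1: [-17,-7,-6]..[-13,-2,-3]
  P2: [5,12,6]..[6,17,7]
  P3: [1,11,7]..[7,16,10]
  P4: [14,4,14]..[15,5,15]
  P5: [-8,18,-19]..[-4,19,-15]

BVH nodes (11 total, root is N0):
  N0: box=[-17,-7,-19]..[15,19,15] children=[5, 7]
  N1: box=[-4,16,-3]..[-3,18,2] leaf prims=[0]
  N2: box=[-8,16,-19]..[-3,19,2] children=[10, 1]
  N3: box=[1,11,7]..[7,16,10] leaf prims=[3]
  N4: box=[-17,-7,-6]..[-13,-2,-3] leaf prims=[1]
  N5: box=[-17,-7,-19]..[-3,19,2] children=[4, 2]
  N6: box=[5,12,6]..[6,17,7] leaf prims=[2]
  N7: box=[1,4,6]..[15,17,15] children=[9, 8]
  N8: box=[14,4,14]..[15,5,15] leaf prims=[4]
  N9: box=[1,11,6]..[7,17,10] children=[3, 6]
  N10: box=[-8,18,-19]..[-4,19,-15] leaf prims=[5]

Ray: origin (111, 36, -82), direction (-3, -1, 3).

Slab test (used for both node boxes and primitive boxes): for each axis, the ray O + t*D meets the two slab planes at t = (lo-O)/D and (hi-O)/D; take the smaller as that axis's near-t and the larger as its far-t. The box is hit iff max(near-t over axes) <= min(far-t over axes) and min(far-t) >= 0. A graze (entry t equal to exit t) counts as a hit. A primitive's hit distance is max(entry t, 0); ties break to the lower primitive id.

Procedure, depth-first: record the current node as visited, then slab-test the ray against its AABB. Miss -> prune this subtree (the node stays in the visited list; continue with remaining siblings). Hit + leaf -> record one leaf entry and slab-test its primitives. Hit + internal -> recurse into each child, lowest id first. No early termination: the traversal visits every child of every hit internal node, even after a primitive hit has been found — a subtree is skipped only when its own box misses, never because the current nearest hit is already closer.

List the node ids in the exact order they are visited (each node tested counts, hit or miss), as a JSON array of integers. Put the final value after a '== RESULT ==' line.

Walk:
N0 x:[32,128/3] y:[17,43] z:[21,97/3] -> hit [32,97/3], descend [5, 7]
  N5 x:[38,128/3] y:[17,43] z:[21,28] -> miss, prune
  N7 x:[32,110/3] y:[19,32] z:[88/3,97/3] -> hit [32,32], descend [8, 9]
    N8 x:[32,97/3] y:[31,32] z:[32,97/3] -> hit [32,32] leaf, test {P4@t=32}
    N9 x:[104/3,110/3] y:[19,25] z:[88/3,92/3] -> miss, prune

5 AABB tests over nodes [0, 5, 7, 8, 9]; 1 leaf entered; closest P4.

== RESULT ==
[0, 5, 7, 8, 9]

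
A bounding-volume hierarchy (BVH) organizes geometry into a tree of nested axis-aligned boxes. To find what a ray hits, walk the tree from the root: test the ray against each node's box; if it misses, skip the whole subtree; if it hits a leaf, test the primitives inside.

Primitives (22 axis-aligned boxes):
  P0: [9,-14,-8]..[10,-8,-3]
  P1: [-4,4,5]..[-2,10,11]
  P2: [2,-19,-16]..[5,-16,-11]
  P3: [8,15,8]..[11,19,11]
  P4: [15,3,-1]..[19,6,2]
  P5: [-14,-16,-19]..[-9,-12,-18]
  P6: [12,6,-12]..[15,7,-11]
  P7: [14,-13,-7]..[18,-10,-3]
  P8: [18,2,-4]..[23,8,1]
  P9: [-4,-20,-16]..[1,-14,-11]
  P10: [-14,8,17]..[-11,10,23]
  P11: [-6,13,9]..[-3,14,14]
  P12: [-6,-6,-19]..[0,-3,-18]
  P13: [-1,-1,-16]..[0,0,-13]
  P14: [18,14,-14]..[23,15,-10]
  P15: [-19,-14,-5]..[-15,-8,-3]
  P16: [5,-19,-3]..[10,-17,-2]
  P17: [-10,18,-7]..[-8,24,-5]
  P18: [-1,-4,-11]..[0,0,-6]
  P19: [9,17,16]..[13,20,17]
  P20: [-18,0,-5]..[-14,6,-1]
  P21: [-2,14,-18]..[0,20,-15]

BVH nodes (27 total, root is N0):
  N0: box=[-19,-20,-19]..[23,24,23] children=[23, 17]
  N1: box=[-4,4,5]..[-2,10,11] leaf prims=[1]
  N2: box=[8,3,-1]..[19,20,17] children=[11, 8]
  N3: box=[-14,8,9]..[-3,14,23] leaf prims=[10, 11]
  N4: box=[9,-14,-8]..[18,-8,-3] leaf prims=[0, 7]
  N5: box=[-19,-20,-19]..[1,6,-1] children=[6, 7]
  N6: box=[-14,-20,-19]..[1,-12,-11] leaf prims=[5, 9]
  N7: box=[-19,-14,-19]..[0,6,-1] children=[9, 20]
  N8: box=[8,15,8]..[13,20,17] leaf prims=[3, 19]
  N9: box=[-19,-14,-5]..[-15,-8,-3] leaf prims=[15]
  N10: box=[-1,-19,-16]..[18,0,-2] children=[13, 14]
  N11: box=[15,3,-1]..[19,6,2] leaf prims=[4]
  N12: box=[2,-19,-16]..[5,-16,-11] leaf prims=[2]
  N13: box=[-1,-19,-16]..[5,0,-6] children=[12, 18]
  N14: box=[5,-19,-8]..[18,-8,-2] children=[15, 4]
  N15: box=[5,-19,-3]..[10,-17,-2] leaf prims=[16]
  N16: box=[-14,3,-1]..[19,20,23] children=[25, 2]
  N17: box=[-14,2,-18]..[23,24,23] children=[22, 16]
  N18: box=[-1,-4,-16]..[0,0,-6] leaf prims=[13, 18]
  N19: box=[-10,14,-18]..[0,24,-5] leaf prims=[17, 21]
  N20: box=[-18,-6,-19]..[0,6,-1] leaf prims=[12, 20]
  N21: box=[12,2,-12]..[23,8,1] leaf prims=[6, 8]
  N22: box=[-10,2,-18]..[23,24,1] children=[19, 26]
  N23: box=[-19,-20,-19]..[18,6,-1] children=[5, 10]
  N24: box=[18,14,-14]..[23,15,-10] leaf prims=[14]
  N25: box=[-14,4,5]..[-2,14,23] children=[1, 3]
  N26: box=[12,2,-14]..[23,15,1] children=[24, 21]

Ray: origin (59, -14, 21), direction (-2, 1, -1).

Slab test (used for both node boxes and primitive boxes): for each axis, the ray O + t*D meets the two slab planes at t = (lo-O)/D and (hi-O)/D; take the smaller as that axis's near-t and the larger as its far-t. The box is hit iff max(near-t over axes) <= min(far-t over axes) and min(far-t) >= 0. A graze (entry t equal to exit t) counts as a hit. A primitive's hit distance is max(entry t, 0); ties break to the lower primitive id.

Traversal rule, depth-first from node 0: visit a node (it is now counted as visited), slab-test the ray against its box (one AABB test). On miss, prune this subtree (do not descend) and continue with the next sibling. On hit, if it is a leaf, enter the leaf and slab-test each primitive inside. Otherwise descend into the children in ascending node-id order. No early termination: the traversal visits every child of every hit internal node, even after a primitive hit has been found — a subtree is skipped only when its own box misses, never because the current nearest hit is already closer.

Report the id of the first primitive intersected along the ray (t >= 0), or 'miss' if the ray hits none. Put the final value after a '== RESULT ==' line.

Trace the traversal:
N0 x:[18,39] y:[-6,38] z:[-2,40] -> hit [18,38], descend [17, 23]
  N17 x:[18,73/2] y:[16,38] z:[-2,39] -> hit [18,73/2], descend [16, 22]
    N16 x:[20,73/2] y:[17,34] z:[-2,22] -> hit [20,22], descend [2, 25]
      N2 x:[20,51/2] y:[17,34] z:[4,22] -> hit [20,22], descend [8, 11]
        N8 x:[23,51/2] y:[29,34] z:[4,13] -> miss, prune
        N11 x:[20,22] y:[17,20] z:[19,22] -> hit [20,20] leaf, test {P4@t=20}
      N25 x:[61/2,73/2] y:[18,28] z:[-2,16] -> miss, prune
    N22 x:[18,69/2] y:[16,38] z:[20,39] -> hit [20,69/2], descend [19, 26]
      N19 x:[59/2,69/2] y:[28,38] z:[26,39] -> hit [59/2,69/2] leaf, test {P17(miss), P21(miss)}
      N26 x:[18,47/2] y:[16,29] z:[20,35] -> hit [20,47/2], descend [21, 24]
        N21 x:[18,47/2] y:[16,22] z:[20,33] -> hit [20,22] leaf, test {P6(miss), P8@t=20}
        N24 x:[18,41/2] y:[28,29] z:[31,35] -> miss, prune
  N23 x:[41/2,39] y:[-6,20] z:[22,40] -> miss, prune

order=[0, 17, 16, 2, 8, 11, 25, 22, 19, 26, 21, 24, 23]  |boxes|=13  |leaves|=3  hit=P4

== RESULT ==
4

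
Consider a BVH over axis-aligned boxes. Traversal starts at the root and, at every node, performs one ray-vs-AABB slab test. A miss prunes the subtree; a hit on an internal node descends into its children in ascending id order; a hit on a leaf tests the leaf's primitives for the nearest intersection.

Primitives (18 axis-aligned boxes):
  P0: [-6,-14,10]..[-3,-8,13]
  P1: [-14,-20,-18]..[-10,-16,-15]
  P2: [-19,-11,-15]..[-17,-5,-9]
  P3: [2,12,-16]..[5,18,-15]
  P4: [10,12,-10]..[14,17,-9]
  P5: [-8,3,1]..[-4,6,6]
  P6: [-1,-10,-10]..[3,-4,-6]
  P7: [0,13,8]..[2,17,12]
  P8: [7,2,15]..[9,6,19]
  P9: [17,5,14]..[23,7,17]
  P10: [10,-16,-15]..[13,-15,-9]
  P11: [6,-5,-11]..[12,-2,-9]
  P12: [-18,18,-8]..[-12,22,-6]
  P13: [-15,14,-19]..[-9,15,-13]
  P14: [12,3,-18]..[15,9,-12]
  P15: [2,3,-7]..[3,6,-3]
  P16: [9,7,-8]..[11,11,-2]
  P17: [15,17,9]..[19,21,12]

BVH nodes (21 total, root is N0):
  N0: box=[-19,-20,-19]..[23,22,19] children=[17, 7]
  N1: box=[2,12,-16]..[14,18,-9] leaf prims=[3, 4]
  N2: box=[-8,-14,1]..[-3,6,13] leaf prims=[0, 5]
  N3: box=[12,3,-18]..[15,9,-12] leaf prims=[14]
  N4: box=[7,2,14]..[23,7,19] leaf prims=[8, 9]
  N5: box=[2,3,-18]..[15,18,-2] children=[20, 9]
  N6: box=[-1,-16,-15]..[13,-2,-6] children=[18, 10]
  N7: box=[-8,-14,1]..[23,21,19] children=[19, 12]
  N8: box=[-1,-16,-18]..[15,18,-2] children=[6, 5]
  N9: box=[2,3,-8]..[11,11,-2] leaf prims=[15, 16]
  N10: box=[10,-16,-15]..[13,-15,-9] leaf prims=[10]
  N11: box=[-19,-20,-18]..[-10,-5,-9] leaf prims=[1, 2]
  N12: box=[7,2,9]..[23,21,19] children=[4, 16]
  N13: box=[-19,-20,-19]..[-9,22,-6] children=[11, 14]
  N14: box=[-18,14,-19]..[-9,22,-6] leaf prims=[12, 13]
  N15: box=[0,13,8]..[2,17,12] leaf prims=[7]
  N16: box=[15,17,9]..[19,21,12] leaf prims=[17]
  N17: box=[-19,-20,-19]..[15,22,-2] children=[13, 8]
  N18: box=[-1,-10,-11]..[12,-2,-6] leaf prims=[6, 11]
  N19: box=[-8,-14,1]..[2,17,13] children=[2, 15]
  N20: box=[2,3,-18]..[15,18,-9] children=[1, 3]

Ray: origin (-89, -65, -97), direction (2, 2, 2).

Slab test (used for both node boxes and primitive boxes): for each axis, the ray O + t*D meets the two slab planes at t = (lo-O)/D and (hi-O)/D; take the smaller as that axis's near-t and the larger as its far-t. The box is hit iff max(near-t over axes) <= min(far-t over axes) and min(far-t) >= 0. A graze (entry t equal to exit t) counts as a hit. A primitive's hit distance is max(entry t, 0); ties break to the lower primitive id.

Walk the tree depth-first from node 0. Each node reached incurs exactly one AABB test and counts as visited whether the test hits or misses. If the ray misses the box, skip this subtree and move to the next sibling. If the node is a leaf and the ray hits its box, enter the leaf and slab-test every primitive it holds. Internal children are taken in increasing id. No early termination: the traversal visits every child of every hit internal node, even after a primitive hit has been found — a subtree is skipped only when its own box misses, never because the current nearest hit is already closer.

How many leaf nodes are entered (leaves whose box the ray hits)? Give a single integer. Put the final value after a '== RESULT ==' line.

Walk:
N0 x:[35,56] y:[45/2,87/2] z:[39,58] -> hit [39,87/2], descend [7, 17]
  N7 x:[81/2,56] y:[51/2,43] z:[49,58] -> miss, prune
  N17 x:[35,52] y:[45/2,87/2] z:[39,95/2] -> hit [39,87/2], descend [8, 13]
    N8 x:[44,52] y:[49/2,83/2] z:[79/2,95/2] -> miss, prune
    N13 x:[35,40] y:[45/2,87/2] z:[39,91/2] -> hit [39,40], descend [11, 14]
      N11 x:[35,79/2] y:[45/2,30] z:[79/2,44] -> miss, prune
      N14 x:[71/2,40] y:[79/2,87/2] z:[39,91/2] -> hit [79/2,40] leaf, test {P12(miss), P13@t=79/2}

7 AABB tests over nodes [0, 7, 17, 8, 13, 11, 14]; 1 leaf entered; closest P13.

== RESULT ==
1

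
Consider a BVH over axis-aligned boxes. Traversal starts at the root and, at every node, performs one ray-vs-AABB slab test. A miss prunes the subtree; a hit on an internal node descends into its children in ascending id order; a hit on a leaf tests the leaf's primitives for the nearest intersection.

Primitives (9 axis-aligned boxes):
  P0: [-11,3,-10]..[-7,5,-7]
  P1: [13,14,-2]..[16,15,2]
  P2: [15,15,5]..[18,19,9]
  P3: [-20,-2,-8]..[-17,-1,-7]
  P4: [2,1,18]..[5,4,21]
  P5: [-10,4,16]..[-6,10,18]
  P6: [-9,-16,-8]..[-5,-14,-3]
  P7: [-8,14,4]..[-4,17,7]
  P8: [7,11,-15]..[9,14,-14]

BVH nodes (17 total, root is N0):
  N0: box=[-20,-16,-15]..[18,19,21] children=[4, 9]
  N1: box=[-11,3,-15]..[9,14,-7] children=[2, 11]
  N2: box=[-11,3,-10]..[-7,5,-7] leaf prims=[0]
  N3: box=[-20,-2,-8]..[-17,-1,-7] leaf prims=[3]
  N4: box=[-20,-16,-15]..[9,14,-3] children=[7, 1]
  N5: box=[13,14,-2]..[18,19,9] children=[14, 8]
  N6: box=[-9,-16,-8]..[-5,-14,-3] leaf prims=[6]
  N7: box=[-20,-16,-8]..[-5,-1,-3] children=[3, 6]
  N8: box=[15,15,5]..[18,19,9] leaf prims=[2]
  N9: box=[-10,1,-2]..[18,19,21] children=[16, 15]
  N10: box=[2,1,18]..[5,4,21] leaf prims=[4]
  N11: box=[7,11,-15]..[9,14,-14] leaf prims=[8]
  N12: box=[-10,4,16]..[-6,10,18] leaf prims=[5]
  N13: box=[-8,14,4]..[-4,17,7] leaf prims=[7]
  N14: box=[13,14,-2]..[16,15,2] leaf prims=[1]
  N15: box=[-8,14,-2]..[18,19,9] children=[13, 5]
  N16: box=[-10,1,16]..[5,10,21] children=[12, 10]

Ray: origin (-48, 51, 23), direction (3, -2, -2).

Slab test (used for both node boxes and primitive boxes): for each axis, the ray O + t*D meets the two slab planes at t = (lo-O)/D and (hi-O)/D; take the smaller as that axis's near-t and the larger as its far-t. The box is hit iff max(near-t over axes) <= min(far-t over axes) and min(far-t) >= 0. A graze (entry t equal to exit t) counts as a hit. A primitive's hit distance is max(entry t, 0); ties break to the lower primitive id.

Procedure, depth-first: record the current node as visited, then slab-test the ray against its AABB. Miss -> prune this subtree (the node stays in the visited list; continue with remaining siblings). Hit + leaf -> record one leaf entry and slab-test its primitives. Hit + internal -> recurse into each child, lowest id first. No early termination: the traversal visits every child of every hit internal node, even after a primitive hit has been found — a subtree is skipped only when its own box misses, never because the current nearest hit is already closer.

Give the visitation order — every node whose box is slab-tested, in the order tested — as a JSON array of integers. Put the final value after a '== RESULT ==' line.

Trace the traversal:
N0 x:[28/3,22] y:[16,67/2] z:[1,19] -> hit [16,19], descend [4, 9]
  N4 x:[28/3,19] y:[37/2,67/2] z:[13,19] -> hit [37/2,19], descend [1, 7]
    N1 x:[37/3,19] y:[37/2,24] z:[15,19] -> hit [37/2,19], descend [2, 11]
      N2 x:[37/3,41/3] y:[23,24] z:[15,33/2] -> miss, prune
      N11 x:[55/3,19] y:[37/2,20] z:[37/2,19] -> hit [37/2,19] leaf, test {P8@t=37/2}
    N7 x:[28/3,43/3] y:[26,67/2] z:[13,31/2] -> miss, prune
  N9 x:[38/3,22] y:[16,25] z:[1,25/2] -> miss, prune

Summary -> nodes [0, 4, 1, 2, 11, 7, 9]; box-tests=7; leaf-entries=1; first=P8

== RESULT ==
[0, 4, 1, 2, 11, 7, 9]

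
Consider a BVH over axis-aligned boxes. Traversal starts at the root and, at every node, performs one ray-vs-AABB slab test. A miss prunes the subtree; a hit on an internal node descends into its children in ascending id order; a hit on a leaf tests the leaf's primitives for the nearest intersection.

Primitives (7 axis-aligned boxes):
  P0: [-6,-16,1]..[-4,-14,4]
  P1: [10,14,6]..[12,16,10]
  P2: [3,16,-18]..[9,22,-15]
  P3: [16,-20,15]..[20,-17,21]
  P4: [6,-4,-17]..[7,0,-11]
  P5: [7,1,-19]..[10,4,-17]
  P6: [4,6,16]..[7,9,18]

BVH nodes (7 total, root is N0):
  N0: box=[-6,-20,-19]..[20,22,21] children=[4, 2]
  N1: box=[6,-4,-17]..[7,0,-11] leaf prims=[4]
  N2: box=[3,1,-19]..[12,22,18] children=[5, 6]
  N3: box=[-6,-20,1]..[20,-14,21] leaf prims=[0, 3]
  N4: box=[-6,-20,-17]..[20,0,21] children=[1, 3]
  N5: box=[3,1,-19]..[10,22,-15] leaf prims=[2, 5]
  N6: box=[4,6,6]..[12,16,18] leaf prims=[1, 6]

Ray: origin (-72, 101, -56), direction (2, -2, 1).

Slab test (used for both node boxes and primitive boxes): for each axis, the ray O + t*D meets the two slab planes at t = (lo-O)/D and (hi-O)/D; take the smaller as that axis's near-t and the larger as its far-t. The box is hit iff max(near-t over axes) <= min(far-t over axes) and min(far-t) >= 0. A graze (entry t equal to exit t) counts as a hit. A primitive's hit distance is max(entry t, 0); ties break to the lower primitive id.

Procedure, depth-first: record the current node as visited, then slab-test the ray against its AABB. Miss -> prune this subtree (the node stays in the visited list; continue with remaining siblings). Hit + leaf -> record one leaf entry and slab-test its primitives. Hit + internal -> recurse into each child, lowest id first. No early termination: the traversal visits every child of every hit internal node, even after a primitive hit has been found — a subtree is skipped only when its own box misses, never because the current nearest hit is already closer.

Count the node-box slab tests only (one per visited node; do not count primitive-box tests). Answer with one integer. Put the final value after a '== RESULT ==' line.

Traverse from the root:
N0 x:[33,46] y:[79/2,121/2] z:[37,77] -> hit [79/2,46], descend [2, 4]
  N2 x:[75/2,42] y:[79/2,50] z:[37,74] -> hit [79/2,42], descend [5, 6]
    N5 x:[75/2,41] y:[79/2,50] z:[37,41] -> hit [79/2,41] leaf, test {P2@t=79/2, P5(miss)}
    N6 x:[38,42] y:[85/2,95/2] z:[62,74] -> miss, prune
  N4 x:[33,46] y:[101/2,121/2] z:[39,77] -> miss, prune

Summary -> nodes [0, 2, 5, 6, 4]; box-tests=5; leaf-entries=1; first=P2

== RESULT ==
5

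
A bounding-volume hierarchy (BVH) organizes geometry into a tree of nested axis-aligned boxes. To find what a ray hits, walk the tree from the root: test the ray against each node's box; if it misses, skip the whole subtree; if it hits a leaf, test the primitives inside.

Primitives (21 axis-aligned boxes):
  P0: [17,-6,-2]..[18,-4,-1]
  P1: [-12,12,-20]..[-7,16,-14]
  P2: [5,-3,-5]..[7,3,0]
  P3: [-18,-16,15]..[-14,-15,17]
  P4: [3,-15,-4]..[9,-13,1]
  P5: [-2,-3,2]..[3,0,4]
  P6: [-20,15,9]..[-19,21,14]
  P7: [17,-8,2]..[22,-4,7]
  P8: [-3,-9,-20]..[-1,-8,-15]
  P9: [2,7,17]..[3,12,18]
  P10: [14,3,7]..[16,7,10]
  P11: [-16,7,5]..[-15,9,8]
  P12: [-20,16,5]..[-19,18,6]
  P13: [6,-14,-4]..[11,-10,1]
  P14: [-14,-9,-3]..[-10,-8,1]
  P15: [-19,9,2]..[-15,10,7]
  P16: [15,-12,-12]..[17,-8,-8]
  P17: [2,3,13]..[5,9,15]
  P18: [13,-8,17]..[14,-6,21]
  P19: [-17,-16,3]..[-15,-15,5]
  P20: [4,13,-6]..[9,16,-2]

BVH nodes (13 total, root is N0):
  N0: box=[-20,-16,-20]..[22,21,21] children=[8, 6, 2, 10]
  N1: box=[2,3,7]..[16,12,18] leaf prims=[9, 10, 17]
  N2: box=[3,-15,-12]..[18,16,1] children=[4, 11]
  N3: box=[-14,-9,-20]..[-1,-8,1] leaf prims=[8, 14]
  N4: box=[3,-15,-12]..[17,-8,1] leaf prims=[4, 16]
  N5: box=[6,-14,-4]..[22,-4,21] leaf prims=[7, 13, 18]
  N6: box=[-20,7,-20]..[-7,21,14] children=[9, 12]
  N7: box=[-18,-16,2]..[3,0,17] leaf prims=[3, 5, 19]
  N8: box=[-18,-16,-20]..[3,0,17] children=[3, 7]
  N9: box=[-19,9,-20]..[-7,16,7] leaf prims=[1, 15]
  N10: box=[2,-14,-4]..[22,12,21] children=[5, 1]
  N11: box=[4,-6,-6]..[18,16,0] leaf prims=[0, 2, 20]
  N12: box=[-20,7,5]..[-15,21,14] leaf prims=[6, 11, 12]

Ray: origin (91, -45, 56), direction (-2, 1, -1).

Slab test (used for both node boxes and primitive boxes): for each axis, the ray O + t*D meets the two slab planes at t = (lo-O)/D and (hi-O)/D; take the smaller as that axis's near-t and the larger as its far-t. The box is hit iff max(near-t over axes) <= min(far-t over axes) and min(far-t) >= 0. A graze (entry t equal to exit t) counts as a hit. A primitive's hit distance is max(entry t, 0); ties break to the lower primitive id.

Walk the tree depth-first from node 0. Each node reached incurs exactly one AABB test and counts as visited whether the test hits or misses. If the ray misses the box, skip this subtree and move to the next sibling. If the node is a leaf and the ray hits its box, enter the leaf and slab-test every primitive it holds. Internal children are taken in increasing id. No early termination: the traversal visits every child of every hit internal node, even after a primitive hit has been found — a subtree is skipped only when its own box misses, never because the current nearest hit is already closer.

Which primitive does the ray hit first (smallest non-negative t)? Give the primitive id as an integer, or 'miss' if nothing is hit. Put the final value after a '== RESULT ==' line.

Traverse from the root:
N0 x:[69/2,111/2] y:[29,66] z:[35,76] -> hit [35,111/2], descend [2, 6, 8, 10]
  N2 x:[73/2,44] y:[30,61] z:[55,68] -> miss, prune
  N6 x:[49,111/2] y:[52,66] z:[42,76] -> hit [52,111/2], descend [9, 12]
    N9 x:[49,55] y:[54,61] z:[49,76] -> hit [54,55] leaf, test {P1(miss), P15@t=54}
    N12 x:[53,111/2] y:[52,66] z:[42,51] -> miss, prune
  N8 x:[44,109/2] y:[29,45] z:[39,76] -> hit [44,45], descend [3, 7]
    N3 x:[46,105/2] y:[36,37] z:[55,76] -> miss, prune
    N7 x:[44,109/2] y:[29,45] z:[39,54] -> hit [44,45] leaf, test {P3(miss), P5(miss), P19(miss)}
  N10 x:[69/2,89/2] y:[31,57] z:[35,60] -> hit [35,89/2], descend [1, 5]
    N1 x:[75/2,89/2] y:[48,57] z:[38,49] -> miss, prune
    N5 x:[69/2,85/2] y:[31,41] z:[35,60] -> hit [35,41] leaf, test {P7(miss), P13(miss), P18@t=77/2}

11 AABB tests over nodes [0, 2, 6, 9, 12, 8, 3, 7, 10, 1, 5]; 3 leaves entered; closest P18.

== RESULT ==
18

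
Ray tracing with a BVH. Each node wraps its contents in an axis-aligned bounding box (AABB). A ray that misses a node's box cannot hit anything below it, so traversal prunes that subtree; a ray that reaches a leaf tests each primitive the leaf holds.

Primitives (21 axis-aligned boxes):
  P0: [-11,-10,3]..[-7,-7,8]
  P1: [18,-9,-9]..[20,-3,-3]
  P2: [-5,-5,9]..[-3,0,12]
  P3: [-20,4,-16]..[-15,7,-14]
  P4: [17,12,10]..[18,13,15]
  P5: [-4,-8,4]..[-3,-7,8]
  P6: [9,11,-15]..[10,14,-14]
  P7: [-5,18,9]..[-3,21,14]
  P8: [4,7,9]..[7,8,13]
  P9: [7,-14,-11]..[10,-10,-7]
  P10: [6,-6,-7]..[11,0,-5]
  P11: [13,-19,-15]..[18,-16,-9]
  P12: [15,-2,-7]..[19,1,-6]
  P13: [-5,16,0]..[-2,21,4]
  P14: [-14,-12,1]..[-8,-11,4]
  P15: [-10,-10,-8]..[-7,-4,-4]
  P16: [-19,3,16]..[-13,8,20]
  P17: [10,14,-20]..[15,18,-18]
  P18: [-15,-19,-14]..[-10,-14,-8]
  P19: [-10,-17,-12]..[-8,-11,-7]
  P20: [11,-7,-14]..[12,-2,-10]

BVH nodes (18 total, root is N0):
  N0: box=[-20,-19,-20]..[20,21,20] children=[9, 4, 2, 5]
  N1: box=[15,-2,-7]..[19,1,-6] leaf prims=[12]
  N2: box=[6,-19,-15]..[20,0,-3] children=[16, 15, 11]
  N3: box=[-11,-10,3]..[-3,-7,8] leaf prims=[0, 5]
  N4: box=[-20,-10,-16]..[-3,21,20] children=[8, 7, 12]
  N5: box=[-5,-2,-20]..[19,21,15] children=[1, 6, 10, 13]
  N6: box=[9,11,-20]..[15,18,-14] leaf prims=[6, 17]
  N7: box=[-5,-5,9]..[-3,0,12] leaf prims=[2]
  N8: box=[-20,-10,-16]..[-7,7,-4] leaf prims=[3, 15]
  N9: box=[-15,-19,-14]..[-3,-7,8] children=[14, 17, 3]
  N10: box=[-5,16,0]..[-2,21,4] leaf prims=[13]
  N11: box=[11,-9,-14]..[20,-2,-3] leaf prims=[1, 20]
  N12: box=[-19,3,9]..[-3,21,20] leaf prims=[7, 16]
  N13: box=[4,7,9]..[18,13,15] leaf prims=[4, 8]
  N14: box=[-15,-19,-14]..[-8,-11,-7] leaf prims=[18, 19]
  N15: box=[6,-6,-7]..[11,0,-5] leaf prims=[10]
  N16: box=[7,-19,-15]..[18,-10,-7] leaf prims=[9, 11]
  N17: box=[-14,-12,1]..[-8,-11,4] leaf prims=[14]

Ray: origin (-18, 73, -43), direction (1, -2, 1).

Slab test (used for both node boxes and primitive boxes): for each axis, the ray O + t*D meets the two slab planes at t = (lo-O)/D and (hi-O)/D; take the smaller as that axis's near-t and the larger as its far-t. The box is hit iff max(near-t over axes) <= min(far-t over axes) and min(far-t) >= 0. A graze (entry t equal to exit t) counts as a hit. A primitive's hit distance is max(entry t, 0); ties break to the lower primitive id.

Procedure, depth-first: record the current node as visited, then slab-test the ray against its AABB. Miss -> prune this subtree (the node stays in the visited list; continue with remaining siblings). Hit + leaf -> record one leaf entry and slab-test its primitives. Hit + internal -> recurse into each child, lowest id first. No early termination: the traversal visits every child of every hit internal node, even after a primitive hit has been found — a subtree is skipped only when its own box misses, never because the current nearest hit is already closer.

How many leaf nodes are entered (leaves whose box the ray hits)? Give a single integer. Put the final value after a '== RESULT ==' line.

Traverse from the root:
N0 x:[-2,38] y:[26,46] z:[23,63] -> hit [26,38], descend [2, 4, 5, 9]
  N2 x:[24,38] y:[73/2,46] z:[28,40] -> hit [73/2,38], descend [11, 15, 16]
    N11 x:[29,38] y:[75/2,41] z:[29,40] -> hit [75/2,38] leaf, test {P1@t=38, P20(miss)}
    N15 x:[24,29] y:[73/2,79/2] z:[36,38] -> miss, prune
    N16 x:[25,36] y:[83/2,46] z:[28,36] -> miss, prune
  N4 x:[-2,15] y:[26,83/2] z:[27,63] -> miss, prune
  N5 x:[13,37] y:[26,75/2] z:[23,58] -> hit [26,37], descend [1, 6, 10, 13]
    N1 x:[33,37] y:[36,75/2] z:[36,37] -> hit [36,37] leaf, test {P12@t=36}
    N6 x:[27,33] y:[55/2,31] z:[23,29] -> hit [55/2,29] leaf, test {P6(miss), P17(miss)}
    N10 x:[13,16] y:[26,57/2] z:[43,47] -> miss, prune
    N13 x:[22,36] y:[30,33] z:[52,58] -> miss, prune
  N9 x:[3,15] y:[40,46] z:[29,51] -> miss, prune

12 AABB tests over nodes [0, 2, 11, 15, 16, 4, 5, 1, 6, 10, 13, 9]; 3 leaves entered; closest P12.

== RESULT ==
3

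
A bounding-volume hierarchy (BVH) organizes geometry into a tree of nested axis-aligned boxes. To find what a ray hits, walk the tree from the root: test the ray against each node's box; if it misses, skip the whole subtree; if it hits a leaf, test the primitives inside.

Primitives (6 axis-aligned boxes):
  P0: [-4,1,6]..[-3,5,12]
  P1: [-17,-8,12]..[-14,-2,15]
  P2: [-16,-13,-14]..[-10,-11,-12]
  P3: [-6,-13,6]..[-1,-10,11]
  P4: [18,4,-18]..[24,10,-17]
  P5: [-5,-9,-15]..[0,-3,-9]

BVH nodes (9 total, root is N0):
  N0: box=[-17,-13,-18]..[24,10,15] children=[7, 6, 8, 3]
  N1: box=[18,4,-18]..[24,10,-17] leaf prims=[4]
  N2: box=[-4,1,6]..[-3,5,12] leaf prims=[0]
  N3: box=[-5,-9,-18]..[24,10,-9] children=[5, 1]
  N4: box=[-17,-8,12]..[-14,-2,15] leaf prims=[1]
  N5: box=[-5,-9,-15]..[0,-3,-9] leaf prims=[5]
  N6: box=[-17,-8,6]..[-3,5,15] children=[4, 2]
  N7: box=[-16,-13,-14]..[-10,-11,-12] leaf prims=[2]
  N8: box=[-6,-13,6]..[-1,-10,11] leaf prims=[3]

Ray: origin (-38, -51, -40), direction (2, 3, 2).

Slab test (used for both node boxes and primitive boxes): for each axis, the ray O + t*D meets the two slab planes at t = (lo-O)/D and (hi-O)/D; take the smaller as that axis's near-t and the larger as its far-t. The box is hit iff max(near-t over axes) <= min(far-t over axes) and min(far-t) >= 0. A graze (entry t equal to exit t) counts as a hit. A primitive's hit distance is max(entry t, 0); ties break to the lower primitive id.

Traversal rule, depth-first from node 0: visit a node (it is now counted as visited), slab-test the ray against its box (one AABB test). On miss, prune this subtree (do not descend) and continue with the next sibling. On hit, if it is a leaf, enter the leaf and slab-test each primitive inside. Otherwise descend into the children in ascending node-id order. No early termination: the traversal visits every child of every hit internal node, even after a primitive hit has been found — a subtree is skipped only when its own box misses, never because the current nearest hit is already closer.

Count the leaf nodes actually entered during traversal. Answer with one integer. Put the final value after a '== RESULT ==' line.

Traverse from the root:
N0 x:[21/2,31] y:[38/3,61/3] z:[11,55/2] -> hit [38/3,61/3], descend [3, 6, 7, 8]
  N3 x:[33/2,31] y:[14,61/3] z:[11,31/2] -> miss, prune
  N6 x:[21/2,35/2] y:[43/3,56/3] z:[23,55/2] -> miss, prune
  N7 x:[11,14] y:[38/3,40/3] z:[13,14] -> hit [13,40/3] leaf, test {P2@t=13}
  N8 x:[16,37/2] y:[38/3,41/3] z:[23,51/2] -> miss, prune

5 AABB tests over nodes [0, 3, 6, 7, 8]; 1 leaf entered; closest P2.

== RESULT ==
1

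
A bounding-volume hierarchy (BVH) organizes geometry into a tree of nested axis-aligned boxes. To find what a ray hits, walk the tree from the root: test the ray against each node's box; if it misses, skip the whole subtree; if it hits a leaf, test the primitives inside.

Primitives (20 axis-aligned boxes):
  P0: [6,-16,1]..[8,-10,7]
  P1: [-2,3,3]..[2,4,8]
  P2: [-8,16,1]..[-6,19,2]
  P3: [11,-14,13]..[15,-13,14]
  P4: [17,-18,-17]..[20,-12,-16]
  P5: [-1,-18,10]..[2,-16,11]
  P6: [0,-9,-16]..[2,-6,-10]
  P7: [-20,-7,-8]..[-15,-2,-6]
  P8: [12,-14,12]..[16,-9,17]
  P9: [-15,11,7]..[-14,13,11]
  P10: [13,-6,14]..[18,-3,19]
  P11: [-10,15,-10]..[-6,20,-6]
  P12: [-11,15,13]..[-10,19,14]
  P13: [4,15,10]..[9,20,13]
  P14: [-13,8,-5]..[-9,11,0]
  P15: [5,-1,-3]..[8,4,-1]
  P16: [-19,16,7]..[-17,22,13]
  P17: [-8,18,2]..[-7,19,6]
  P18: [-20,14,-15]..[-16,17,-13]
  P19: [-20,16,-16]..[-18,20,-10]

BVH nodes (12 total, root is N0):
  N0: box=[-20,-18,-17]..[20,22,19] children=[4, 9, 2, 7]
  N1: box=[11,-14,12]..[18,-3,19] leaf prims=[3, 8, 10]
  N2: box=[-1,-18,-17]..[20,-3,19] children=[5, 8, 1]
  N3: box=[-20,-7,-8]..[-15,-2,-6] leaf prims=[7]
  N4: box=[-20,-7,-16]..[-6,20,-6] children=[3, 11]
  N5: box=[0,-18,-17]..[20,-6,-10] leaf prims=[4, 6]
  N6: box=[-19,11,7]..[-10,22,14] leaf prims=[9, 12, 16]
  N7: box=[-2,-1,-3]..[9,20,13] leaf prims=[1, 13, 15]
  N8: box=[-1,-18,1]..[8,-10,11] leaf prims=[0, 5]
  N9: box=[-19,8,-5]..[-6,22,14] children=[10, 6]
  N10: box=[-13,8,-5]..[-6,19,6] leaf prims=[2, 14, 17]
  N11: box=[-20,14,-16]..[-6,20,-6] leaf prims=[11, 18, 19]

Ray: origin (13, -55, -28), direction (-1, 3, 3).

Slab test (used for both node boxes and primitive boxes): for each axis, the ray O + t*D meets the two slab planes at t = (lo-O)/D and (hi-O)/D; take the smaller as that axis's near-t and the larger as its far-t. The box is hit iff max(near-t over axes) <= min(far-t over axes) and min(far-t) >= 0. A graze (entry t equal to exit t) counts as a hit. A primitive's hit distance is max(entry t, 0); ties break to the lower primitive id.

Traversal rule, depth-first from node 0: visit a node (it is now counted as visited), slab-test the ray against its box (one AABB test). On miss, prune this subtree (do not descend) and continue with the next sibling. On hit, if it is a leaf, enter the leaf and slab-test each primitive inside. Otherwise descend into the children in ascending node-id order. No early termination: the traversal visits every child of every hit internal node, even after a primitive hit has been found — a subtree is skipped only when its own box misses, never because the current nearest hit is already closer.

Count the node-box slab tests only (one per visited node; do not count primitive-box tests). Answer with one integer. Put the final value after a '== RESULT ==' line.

Walk:
N0 x:[-7,33] y:[37/3,77/3] z:[11/3,47/3] -> hit [37/3,47/3], descend [2, 4, 7, 9]
  N2 x:[-7,14] y:[37/3,52/3] z:[11/3,47/3] -> hit [37/3,14], descend [1, 5, 8]
    N1 x:[-5,2] y:[41/3,52/3] z:[40/3,47/3] -> miss, prune
    N5 x:[-7,13] y:[37/3,49/3] z:[11/3,6] -> miss, prune
    N8 x:[5,14] y:[37/3,15] z:[29/3,13] -> hit [37/3,13] leaf, test {P0(miss), P5@t=38/3}
  N4 x:[19,33] y:[16,25] z:[4,22/3] -> miss, prune
  N7 x:[4,15] y:[18,25] z:[25/3,41/3] -> miss, prune
  N9 x:[19,32] y:[21,77/3] z:[23/3,14] -> miss, prune

8 AABB tests over nodes [0, 2, 1, 5, 8, 4, 7, 9]; 1 leaf entered; closest P5.

== RESULT ==
8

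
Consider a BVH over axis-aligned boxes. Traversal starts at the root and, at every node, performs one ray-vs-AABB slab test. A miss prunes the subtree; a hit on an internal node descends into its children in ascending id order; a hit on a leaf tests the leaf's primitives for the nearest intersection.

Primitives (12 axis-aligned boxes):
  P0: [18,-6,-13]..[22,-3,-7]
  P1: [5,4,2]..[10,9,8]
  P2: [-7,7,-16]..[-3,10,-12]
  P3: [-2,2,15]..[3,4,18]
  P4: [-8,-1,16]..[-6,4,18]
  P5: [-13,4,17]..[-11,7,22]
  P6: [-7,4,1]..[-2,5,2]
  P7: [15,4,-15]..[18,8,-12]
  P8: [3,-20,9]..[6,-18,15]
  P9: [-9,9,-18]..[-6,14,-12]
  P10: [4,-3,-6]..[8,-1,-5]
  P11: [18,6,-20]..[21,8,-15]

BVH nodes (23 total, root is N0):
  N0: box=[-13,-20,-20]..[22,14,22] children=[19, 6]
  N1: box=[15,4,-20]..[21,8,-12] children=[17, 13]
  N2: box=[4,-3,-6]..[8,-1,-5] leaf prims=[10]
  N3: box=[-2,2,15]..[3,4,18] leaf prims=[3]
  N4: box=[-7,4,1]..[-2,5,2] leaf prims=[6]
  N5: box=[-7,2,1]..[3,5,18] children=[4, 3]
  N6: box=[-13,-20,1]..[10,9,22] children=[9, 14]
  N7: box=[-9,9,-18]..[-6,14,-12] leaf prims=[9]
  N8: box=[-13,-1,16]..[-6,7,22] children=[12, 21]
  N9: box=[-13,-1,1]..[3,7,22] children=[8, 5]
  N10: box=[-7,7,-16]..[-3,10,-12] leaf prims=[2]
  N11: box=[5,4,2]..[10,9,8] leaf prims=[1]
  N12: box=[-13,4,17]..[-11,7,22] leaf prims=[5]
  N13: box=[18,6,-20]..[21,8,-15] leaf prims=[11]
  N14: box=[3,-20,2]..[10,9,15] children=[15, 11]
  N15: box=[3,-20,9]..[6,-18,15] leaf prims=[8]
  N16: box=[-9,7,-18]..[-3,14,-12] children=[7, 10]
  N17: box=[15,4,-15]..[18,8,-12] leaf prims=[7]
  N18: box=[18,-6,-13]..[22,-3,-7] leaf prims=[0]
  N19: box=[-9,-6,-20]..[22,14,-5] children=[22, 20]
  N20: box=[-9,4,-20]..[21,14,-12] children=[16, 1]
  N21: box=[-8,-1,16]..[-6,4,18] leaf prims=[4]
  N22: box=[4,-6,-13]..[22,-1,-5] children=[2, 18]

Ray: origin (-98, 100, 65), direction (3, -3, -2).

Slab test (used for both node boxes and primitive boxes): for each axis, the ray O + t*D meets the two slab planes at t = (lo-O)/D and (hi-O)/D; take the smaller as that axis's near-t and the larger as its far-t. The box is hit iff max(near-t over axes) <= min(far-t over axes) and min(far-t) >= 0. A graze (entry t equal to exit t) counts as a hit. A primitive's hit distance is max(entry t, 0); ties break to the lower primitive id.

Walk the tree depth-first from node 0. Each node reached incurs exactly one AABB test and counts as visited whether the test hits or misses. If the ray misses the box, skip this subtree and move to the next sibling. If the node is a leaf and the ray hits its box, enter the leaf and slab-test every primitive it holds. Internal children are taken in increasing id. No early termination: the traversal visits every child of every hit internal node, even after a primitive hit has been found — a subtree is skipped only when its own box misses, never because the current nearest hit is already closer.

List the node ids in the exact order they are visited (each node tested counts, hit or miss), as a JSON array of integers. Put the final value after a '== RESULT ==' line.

Walk:
N0 x:[85/3,40] y:[86/3,40] z:[43/2,85/2] -> hit [86/3,40], descend [6, 19]
  N6 x:[85/3,36] y:[91/3,40] z:[43/2,32] -> hit [91/3,32], descend [9, 14]
    N9 x:[85/3,101/3] y:[31,101/3] z:[43/2,32] -> hit [31,32], descend [5, 8]
      N5 x:[91/3,101/3] y:[95/3,98/3] z:[47/2,32] -> hit [95/3,32], descend [3, 4]
        N3 x:[32,101/3] y:[32,98/3] z:[47/2,25] -> miss, prune
        N4 x:[91/3,32] y:[95/3,32] z:[63/2,32] -> hit [95/3,32] leaf, test {P6@t=95/3}
      N8 x:[85/3,92/3] y:[31,101/3] z:[43/2,49/2] -> miss, prune
    N14 x:[101/3,36] y:[91/3,40] z:[25,63/2] -> miss, prune
  N19 x:[89/3,40] y:[86/3,106/3] z:[35,85/2] -> hit [35,106/3], descend [20, 22]
    N20 x:[89/3,119/3] y:[86/3,32] z:[77/2,85/2] -> miss, prune
    N22 x:[34,40] y:[101/3,106/3] z:[35,39] -> hit [35,106/3], descend [2, 18]
      N2 x:[34,106/3] y:[101/3,103/3] z:[35,71/2] -> miss, prune
      N18 x:[116/3,40] y:[103/3,106/3] z:[36,39] -> miss, prune

Visited [0, 6, 9, 5, 3, 4, 8, 14, 19, 20, 22, 2, 18]. Tests: 13 box, 1 leaf. Nearest: P6.

== RESULT ==
[0, 6, 9, 5, 3, 4, 8, 14, 19, 20, 22, 2, 18]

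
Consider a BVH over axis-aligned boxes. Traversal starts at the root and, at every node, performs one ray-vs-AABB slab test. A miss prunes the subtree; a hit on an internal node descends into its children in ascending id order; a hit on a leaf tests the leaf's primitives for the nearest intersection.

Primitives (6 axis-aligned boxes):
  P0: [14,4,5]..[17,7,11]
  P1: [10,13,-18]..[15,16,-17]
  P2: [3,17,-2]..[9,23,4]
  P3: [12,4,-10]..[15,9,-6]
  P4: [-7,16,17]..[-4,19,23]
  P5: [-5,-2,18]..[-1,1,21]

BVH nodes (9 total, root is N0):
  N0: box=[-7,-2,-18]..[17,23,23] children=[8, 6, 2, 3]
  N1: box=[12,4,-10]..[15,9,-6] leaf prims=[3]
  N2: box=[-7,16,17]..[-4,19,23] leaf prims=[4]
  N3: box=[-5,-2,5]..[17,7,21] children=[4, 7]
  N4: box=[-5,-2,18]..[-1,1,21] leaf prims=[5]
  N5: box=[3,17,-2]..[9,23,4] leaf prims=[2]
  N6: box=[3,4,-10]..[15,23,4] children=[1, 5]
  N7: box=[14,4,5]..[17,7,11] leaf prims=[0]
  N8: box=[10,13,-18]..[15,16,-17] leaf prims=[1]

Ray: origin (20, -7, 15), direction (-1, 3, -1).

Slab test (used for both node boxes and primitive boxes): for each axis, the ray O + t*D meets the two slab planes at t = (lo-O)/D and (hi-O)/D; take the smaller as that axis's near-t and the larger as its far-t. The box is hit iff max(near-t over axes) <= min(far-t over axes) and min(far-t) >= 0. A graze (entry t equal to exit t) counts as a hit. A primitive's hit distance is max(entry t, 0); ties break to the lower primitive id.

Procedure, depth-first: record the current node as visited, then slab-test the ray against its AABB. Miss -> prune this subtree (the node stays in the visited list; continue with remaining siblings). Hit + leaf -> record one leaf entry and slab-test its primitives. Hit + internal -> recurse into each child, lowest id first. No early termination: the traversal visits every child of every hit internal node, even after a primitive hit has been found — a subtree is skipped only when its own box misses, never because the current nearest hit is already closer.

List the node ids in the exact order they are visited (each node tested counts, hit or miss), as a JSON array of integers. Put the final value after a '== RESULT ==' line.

Walk:
N0 x:[3,27] y:[5/3,10] z:[-8,33] -> hit [3,10], descend [2, 3, 6, 8]
  N2 x:[24,27] y:[23/3,26/3] z:[-8,-2] -> miss, prune
  N3 x:[3,25] y:[5/3,14/3] z:[-6,10] -> hit [3,14/3], descend [4, 7]
    N4 x:[21,25] y:[5/3,8/3] z:[-6,-3] -> miss, prune
    N7 x:[3,6] y:[11/3,14/3] z:[4,10] -> hit [4,14/3] leaf, test {P0@t=4}
  N6 x:[5,17] y:[11/3,10] z:[11,25] -> miss, prune
  N8 x:[5,10] y:[20/3,23/3] z:[32,33] -> miss, prune

Summary -> nodes [0, 2, 3, 4, 7, 6, 8]; box-tests=7; leaf-entries=1; first=P0

== RESULT ==
[0, 2, 3, 4, 7, 6, 8]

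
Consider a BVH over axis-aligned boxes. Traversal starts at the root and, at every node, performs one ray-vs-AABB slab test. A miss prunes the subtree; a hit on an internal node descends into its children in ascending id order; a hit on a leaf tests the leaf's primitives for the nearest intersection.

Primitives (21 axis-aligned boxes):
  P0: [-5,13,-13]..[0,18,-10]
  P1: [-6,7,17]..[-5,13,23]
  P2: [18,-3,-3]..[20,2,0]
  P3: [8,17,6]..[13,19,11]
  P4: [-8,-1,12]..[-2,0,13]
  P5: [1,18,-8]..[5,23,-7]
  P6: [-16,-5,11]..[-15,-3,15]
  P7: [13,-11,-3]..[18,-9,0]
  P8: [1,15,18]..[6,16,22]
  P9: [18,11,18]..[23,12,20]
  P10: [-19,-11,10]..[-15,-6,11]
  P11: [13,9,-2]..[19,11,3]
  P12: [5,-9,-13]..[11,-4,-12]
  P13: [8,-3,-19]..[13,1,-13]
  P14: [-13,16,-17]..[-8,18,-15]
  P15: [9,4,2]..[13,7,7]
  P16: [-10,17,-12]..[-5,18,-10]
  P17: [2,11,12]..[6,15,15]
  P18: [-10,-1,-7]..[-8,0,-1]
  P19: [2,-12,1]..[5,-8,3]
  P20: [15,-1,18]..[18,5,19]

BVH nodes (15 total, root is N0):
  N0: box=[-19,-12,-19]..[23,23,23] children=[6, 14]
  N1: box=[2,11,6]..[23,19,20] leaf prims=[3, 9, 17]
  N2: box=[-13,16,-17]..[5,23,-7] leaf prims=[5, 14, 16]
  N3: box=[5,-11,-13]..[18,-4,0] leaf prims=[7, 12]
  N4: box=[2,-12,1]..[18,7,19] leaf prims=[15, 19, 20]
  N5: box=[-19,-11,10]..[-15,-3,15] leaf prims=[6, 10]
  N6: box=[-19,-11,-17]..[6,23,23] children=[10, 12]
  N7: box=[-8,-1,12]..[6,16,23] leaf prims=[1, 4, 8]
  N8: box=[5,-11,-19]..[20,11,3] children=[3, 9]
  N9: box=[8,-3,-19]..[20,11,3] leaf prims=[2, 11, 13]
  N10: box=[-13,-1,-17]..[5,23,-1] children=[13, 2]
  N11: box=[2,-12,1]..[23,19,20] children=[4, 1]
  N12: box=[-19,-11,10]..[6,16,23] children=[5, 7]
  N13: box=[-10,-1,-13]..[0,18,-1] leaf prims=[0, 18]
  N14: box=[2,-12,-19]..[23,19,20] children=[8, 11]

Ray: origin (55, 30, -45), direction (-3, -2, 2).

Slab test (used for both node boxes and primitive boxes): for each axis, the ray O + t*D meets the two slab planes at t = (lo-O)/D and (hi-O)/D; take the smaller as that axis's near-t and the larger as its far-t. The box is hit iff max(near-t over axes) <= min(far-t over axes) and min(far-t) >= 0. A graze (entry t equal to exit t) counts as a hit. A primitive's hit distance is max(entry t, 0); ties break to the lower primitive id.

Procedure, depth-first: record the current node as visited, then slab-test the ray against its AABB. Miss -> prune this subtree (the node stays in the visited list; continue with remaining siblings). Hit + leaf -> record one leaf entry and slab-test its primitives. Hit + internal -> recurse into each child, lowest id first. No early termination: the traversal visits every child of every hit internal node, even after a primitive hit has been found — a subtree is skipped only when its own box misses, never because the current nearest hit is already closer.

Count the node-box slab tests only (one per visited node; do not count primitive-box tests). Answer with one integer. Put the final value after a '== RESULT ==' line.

Trace the traversal:
N0 x:[32/3,74/3] y:[7/2,21] z:[13,34] -> hit [13,21], descend [6, 14]
  N6 x:[49/3,74/3] y:[7/2,41/2] z:[14,34] -> hit [49/3,41/2], descend [10, 12]
    N10 x:[50/3,68/3] y:[7/2,31/2] z:[14,22] -> miss, prune
    N12 x:[49/3,74/3] y:[7,41/2] z:[55/2,34] -> miss, prune
  N14 x:[32/3,53/3] y:[11/2,21] z:[13,65/2] -> hit [13,53/3], descend [8, 11]
    N8 x:[35/3,50/3] y:[19/2,41/2] z:[13,24] -> hit [13,50/3], descend [3, 9]
      N3 x:[37/3,50/3] y:[17,41/2] z:[16,45/2] -> miss, prune
      N9 x:[35/3,47/3] y:[19/2,33/2] z:[13,24] -> hit [13,47/3] leaf, test {P2(miss), P11(miss), P13@t=29/2}
    N11 x:[32/3,53/3] y:[11/2,21] z:[23,65/2] -> miss, prune

order=[0, 6, 10, 12, 14, 8, 3, 9, 11]  |boxes|=9  |leaves|=1  hit=P13

== RESULT ==
9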